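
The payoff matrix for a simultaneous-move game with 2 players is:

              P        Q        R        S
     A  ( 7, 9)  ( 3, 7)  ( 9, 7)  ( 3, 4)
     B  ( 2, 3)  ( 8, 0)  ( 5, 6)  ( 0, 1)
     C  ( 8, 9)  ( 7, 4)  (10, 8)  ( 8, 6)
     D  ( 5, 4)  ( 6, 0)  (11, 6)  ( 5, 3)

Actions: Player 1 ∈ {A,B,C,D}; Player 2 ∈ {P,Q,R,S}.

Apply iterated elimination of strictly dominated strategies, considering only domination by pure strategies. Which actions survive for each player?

P1 drop A (C beats it: P:8>7 Q:7>3 R:10>9 S:8>3)
P2 drop Q (P beats it: B:3>0 C:9>4 D:4>0)
P1 drop B (C beats it: P:8>2 R:10>5 S:8>0)
P2 drop S (P beats it: C:9>6 D:4>3)
P1→{C,D} P2→{P,R}

Remaining: P1:{C,D} P2:{P,R}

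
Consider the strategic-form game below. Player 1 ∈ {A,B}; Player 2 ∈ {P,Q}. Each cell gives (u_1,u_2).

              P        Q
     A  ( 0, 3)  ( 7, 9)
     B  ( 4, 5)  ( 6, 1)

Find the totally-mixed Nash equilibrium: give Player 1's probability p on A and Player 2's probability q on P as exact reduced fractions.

(p,q) = (2/5, 1/5)

P1 indiff ⇒ q·0+(1-q)·7 = q·4+(1-q)·6 ⇒ q(-4) = (1-q)(-1) ⇒ q = 1/5
P2 indiff ⇒ p·3+(1-p)·5 = p·9+(1-p)·1 ⇒ p(-6) = (1-p)(-4) ⇒ p = 2/5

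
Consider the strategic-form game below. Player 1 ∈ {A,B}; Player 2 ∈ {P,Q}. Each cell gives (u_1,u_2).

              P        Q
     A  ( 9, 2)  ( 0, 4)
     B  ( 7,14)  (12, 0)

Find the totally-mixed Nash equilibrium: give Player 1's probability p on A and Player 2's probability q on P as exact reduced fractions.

P1 indiff ⇒ q·9+(1-q)·0 = q·7+(1-q)·12 ⇒ q(2) = (1-q)(12) ⇒ q = 6/7
P2 indiff ⇒ p·2+(1-p)·14 = p·4+(1-p)·0 ⇒ p(-2) = (1-p)(-14) ⇒ p = 7/8

p=7/8, q=6/7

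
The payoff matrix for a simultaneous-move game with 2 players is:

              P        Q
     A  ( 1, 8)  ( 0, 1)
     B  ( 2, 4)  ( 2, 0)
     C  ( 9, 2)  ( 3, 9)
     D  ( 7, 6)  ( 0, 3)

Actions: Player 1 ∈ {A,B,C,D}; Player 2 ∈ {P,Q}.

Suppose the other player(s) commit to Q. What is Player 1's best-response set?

u_1(A vs Q) = 0
u_1(B vs Q) = 2
u_1(C vs Q) = 3
u_1(D vs Q) = 0
max payoff 3 at {C}

BR_1 = {C}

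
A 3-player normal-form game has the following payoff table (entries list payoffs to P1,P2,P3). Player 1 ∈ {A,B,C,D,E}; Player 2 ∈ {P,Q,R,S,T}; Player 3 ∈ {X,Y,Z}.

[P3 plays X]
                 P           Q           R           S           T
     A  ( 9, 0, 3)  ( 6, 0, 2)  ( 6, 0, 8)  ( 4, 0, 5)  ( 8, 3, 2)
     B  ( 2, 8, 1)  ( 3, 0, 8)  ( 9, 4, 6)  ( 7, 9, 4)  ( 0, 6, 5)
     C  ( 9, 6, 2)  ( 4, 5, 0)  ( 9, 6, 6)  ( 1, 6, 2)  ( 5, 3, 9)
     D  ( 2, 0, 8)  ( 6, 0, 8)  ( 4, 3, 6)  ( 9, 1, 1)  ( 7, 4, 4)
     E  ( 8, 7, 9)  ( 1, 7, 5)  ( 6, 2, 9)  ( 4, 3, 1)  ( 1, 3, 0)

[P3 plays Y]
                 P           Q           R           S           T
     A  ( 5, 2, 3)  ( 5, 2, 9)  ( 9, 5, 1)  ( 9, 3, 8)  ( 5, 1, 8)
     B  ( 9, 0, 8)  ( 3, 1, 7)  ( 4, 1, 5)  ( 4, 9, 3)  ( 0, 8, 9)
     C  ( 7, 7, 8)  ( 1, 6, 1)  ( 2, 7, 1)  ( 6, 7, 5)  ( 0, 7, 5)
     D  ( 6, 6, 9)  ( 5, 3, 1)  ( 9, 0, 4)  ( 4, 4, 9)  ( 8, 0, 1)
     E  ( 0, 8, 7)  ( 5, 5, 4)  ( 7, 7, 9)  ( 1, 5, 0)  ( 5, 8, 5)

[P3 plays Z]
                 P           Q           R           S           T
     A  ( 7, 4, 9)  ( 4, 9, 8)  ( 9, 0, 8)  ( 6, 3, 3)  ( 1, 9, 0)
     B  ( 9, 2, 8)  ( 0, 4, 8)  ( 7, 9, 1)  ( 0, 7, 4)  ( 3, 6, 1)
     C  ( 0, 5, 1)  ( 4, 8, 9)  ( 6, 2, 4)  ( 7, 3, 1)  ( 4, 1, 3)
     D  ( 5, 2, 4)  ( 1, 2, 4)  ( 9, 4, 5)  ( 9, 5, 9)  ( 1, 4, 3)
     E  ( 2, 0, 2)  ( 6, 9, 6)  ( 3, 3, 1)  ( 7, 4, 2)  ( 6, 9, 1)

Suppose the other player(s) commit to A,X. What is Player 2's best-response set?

u_2(P vs A,X) = 0
u_2(Q vs A,X) = 0
u_2(R vs A,X) = 0
u_2(S vs A,X) = 0
u_2(T vs A,X) = 3
max payoff 3 at {T}

BR_2 = {T}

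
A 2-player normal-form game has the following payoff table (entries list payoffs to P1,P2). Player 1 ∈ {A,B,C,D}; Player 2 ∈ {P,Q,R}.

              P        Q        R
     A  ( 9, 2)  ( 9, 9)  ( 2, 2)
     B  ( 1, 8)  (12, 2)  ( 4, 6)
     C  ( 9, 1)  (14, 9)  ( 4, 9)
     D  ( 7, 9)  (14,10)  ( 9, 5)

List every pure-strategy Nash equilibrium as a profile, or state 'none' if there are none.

(A,P): not NE [P2→Q gives 9>2]
(A,Q): not NE [P1→D gives 14>9]
(A,R): not NE [P1→D gives 9>2; P2→Q gives 9>2]
(B,P): not NE [P1→C gives 9>1]
(B,Q): not NE [P1→D gives 14>12; P2→P gives 8>2]
(B,R): not NE [P1→D gives 9>4; P2→P gives 8>6]
(C,P): not NE [P2→R gives 9>1]
(C,Q): NE
(C,R): not NE [P1→D gives 9>4]
(D,P): not NE [P1→C gives 9>7; P2→Q gives 10>9]
(D,Q): NE
(D,R): not NE [P2→Q gives 10>5]

NE set: (C,Q), (D,Q)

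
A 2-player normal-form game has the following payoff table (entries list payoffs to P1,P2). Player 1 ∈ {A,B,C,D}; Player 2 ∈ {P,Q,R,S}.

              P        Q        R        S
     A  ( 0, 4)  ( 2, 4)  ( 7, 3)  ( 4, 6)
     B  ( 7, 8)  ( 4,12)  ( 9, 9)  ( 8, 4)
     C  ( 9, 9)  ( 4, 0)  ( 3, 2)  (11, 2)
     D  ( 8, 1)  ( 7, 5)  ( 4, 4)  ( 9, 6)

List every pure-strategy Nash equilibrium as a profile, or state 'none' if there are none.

(A,P): not NE [P1→C gives 9>0; P2→S gives 6>4]
(A,Q): not NE [P1→D gives 7>2; P2→S gives 6>4]
(A,R): not NE [P1→B gives 9>7; P2→S gives 6>3]
(A,S): not NE [P1→C gives 11>4]
(B,P): not NE [P1→C gives 9>7; P2→Q gives 12>8]
(B,Q): not NE [P1→D gives 7>4]
(B,R): not NE [P2→Q gives 12>9]
(B,S): not NE [P1→C gives 11>8; P2→Q gives 12>4]
(C,P): NE
(C,Q): not NE [P1→D gives 7>4; P2→P gives 9>0]
(C,R): not NE [P1→B gives 9>3; P2→P gives 9>2]
(C,S): not NE [P2→P gives 9>2]
(D,P): not NE [P1→C gives 9>8; P2→S gives 6>1]
(D,Q): not NE [P2→S gives 6>5]
(D,R): not NE [P1→B gives 9>4; P2→S gives 6>4]
(D,S): not NE [P1→C gives 11>9]

PSNE = {(C,P)}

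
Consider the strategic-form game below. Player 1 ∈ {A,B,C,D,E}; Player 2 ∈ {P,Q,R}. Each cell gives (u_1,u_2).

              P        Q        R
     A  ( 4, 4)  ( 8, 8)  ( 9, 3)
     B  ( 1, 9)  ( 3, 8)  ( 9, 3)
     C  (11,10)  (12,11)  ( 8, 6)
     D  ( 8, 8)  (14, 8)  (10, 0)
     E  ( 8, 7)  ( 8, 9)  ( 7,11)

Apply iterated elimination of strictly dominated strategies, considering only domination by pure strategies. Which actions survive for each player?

Survivors P1:{C,D} P2:{P,Q}

P1 drop A (D beats it: P:8>4 Q:14>8 R:10>9)
P1 drop B (D beats it: P:8>1 Q:14>3 R:10>9)
P1 drop E (C beats it: P:11>8 Q:12>8 R:8>7)
P2 drop R (P beats it: C:10>6 D:8>0)
P1→{C,D} P2→{P,Q}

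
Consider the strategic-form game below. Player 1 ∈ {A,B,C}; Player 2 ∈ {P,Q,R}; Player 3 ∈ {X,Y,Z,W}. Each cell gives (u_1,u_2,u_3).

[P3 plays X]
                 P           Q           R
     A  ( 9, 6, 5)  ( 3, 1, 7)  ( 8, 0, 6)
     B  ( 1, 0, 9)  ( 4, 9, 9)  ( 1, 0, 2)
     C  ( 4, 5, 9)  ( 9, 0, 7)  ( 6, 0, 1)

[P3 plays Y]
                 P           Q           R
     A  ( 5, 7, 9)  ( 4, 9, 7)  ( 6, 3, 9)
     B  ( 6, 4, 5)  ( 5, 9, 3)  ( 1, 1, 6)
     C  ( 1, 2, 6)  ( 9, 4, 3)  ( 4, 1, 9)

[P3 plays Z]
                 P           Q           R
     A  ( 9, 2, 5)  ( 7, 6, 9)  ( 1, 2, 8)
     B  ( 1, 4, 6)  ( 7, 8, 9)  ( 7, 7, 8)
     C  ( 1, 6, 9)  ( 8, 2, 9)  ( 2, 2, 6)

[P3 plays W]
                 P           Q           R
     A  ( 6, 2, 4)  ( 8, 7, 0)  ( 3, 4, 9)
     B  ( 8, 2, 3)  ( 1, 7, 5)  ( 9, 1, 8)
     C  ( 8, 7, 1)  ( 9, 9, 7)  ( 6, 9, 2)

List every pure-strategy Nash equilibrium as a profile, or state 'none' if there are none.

PSNE: ∅

(A,P,X): not NE [P3→Y gives 9>5]
(A,P,Y): not NE [P1→B gives 6>5; P2→Q gives 9>7]
(A,P,Z): not NE [P2→Q gives 6>2; P3→Y gives 9>5]
(A,P,W): not NE [P1→C gives 8>6; P2→Q gives 7>2; P3→Y gives 9>4]
(A,Q,X): not NE [P1→C gives 9>3; P2→P gives 6>1; P3→Z gives 9>7]
(A,Q,Y): not NE [P1→C gives 9>4; P3→Z gives 9>7]
(A,Q,Z): not NE [P1→C gives 8>7]
(A,Q,W): not NE [P1→C gives 9>8; P3→Z gives 9>0]
(A,R,X): not NE [P2→P gives 6>0; P3→W gives 9>6]
(A,R,Y): not NE [P2→Q gives 9>3]
(A,R,Z): not NE [P1→B gives 7>1; P2→Q gives 6>2; P3→W gives 9>8]
(A,R,W): not NE [P1→B gives 9>3; P2→Q gives 7>4]
(B,P,X): not NE [P1→A gives 9>1; P2→Q gives 9>0]
(B,P,Y): not NE [P2→Q gives 9>4; P3→X gives 9>5]
(B,P,Z): not NE [P1→A gives 9>1; P2→Q gives 8>4; P3→X gives 9>6]
(B,P,W): not NE [P2→Q gives 7>2; P3→X gives 9>3]
(B,Q,X): not NE [P1→C gives 9>4]
(B,Q,Y): not NE [P1→C gives 9>5; P3→Z gives 9>3]
(B,Q,Z): not NE [P1→C gives 8>7]
(B,Q,W): not NE [P1→C gives 9>1; P3→Z gives 9>5]
(B,R,X): not NE [P1→A gives 8>1; P2→Q gives 9>0; P3→W gives 8>2]
(B,R,Y): not NE [P1→A gives 6>1; P2→Q gives 9>1; P3→W gives 8>6]
(B,R,Z): not NE [P2→Q gives 8>7]
(B,R,W): not NE [P2→Q gives 7>1]
(C,P,X): not NE [P1→A gives 9>4]
(C,P,Y): not NE [P1→B gives 6>1; P2→Q gives 4>2; P3→Z gives 9>6]
(C,P,Z): not NE [P1→A gives 9>1]
(C,P,W): not NE [P2→R gives 9>7; P3→Z gives 9>1]
(C,Q,X): not NE [P2→P gives 5>0; P3→Z gives 9>7]
(C,Q,Y): not NE [P3→Z gives 9>3]
(C,Q,Z): not NE [P2→P gives 6>2]
(C,Q,W): not NE [P3→Z gives 9>7]
(C,R,X): not NE [P1→A gives 8>6; P2→P gives 5>0; P3→Y gives 9>1]
(C,R,Y): not NE [P1→A gives 6>4; P2→Q gives 4>1]
(C,R,Z): not NE [P1→B gives 7>2; P2→P gives 6>2; P3→Y gives 9>6]
(C,R,W): not NE [P1→B gives 9>6; P3→Y gives 9>2]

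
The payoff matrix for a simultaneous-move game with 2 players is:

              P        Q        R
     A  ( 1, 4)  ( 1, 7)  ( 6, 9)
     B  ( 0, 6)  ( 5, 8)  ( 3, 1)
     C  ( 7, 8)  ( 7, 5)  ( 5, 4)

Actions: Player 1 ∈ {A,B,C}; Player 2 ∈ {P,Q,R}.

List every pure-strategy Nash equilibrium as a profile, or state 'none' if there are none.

(A,P): not NE [P1→C gives 7>1; P2→R gives 9>4]
(A,Q): not NE [P1→C gives 7>1; P2→R gives 9>7]
(A,R): NE
(B,P): not NE [P1→C gives 7>0; P2→Q gives 8>6]
(B,Q): not NE [P1→C gives 7>5]
(B,R): not NE [P1→A gives 6>3; P2→Q gives 8>1]
(C,P): NE
(C,Q): not NE [P2→P gives 8>5]
(C,R): not NE [P1→A gives 6>5; P2→P gives 8>4]

PSNE = {(A,R), (C,P)}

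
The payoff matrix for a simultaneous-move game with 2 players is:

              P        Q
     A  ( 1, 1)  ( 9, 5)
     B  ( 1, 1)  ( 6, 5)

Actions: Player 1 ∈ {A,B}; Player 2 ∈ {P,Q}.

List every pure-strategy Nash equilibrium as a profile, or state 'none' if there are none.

NE set: (A,Q)

(A,P): not NE [P2→Q gives 5>1]
(A,Q): NE
(B,P): not NE [P2→Q gives 5>1]
(B,Q): not NE [P1→A gives 9>6]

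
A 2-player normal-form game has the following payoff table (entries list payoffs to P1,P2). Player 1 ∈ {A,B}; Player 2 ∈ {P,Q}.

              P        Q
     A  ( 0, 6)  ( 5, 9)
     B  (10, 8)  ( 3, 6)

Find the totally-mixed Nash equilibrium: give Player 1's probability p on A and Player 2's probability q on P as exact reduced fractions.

P1 indiff ⇒ q·0+(1-q)·5 = q·10+(1-q)·3 ⇒ q(-10) = (1-q)(-2) ⇒ q = 1/6
P2 indiff ⇒ p·6+(1-p)·8 = p·9+(1-p)·6 ⇒ p(-3) = (1-p)(-2) ⇒ p = 2/5

p=2/5, q=1/6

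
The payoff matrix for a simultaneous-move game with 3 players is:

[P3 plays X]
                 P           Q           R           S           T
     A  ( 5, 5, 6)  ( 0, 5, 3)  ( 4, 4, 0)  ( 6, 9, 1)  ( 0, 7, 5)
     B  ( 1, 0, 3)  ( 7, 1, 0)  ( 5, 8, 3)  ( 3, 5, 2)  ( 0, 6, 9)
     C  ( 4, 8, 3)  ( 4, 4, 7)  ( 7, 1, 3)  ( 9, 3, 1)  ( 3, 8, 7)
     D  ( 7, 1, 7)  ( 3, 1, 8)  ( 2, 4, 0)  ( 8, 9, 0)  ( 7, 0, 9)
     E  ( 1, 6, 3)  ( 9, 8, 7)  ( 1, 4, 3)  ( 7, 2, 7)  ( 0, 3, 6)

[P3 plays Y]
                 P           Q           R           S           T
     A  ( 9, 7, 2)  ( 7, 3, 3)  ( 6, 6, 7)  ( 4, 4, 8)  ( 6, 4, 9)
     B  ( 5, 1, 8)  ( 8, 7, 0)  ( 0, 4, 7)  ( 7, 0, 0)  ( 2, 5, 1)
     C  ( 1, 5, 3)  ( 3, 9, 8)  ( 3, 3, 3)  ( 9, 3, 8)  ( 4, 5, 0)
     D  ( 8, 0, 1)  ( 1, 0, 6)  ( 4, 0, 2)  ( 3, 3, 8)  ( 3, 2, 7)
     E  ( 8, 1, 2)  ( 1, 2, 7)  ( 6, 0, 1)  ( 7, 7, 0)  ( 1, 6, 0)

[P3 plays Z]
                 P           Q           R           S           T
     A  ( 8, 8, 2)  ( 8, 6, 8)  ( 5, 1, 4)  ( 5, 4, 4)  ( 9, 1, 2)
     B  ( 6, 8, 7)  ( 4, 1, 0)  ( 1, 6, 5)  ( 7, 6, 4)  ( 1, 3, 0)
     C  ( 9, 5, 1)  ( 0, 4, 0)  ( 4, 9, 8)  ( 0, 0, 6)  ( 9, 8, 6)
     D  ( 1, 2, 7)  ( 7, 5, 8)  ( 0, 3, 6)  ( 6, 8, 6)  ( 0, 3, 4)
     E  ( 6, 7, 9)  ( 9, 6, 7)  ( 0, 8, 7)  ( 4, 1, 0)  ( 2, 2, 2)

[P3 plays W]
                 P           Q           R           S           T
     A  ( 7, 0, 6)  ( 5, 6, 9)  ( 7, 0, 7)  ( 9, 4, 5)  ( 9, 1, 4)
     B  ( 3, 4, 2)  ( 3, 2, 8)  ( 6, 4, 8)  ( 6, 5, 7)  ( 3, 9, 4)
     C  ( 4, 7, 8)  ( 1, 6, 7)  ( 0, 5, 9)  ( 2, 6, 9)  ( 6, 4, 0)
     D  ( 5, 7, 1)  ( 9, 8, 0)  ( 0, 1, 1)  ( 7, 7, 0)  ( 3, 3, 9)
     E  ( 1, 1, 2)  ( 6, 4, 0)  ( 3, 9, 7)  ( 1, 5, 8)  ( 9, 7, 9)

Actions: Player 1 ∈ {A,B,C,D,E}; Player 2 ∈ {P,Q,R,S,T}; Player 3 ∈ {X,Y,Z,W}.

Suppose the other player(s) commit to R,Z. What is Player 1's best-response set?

u_1(A vs R,Z) = 5
u_1(B vs R,Z) = 1
u_1(C vs R,Z) = 4
u_1(D vs R,Z) = 0
u_1(E vs R,Z) = 0
max payoff 5 at {A}

BR_1 = {A}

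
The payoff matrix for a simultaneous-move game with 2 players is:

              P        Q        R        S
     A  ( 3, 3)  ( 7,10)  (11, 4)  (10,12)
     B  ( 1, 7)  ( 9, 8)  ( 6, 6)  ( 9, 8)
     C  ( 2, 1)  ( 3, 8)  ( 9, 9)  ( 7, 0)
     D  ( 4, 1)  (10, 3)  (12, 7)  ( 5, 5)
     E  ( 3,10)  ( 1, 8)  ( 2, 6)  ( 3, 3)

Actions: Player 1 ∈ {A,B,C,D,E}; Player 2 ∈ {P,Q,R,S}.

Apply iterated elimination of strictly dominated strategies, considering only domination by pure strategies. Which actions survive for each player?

P1 drop C (A beats it: P:3>2 Q:7>3 R:11>9 S:10>7)
P1 drop E (D beats it: P:4>3 Q:10>1 R:12>2 S:5>3)
P2 drop P (Q beats it: A:10>3 B:8>7 D:3>1)
P1→{A,B,D} P2→{Q,R,S}

Remaining: P1:{A,B,D} P2:{Q,R,S}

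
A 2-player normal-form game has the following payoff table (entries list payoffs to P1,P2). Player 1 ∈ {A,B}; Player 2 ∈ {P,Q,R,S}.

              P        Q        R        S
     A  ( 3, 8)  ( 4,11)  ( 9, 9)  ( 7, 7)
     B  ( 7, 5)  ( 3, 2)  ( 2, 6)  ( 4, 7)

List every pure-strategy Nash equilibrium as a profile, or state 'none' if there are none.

(A,P): not NE [P1→B gives 7>3; P2→Q gives 11>8]
(A,Q): NE
(A,R): not NE [P2→Q gives 11>9]
(A,S): not NE [P2→Q gives 11>7]
(B,P): not NE [P2→S gives 7>5]
(B,Q): not NE [P1→A gives 4>3; P2→S gives 7>2]
(B,R): not NE [P1→A gives 9>2; P2→S gives 7>6]
(B,S): not NE [P1→A gives 7>4]

Nash profiles: (A,Q)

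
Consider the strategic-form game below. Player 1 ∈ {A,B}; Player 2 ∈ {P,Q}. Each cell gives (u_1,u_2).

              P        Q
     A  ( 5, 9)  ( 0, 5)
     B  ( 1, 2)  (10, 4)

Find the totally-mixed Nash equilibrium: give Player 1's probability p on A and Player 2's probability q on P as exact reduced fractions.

P1 mixes 1/3 on A; P2 mixes 5/7 on P

P1 indiff ⇒ q·5+(1-q)·0 = q·1+(1-q)·10 ⇒ q(4) = (1-q)(10) ⇒ q = 5/7
P2 indiff ⇒ p·9+(1-p)·2 = p·5+(1-p)·4 ⇒ p(4) = (1-p)(2) ⇒ p = 1/3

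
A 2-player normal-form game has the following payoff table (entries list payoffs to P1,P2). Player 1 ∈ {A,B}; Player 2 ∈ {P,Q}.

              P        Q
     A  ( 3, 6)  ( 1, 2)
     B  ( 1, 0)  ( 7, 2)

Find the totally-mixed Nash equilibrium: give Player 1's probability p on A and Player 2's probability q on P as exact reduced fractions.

P1 mixes 1/3 on A; P2 mixes 3/4 on P

P1 indiff ⇒ q·3+(1-q)·1 = q·1+(1-q)·7 ⇒ q(2) = (1-q)(6) ⇒ q = 3/4
P2 indiff ⇒ p·6+(1-p)·0 = p·2+(1-p)·2 ⇒ p(4) = (1-p)(2) ⇒ p = 1/3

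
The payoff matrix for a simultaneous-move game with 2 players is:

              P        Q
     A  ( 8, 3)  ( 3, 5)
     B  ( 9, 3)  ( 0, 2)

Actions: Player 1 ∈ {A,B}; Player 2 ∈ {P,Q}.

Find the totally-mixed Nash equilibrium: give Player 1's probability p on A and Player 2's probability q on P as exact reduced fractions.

P1 indiff ⇒ q·8+(1-q)·3 = q·9+(1-q)·0 ⇒ q(-1) = (1-q)(-3) ⇒ q = 3/4
P2 indiff ⇒ p·3+(1-p)·3 = p·5+(1-p)·2 ⇒ p(-2) = (1-p)(-1) ⇒ p = 1/3

(p,q) = (1/3, 3/4)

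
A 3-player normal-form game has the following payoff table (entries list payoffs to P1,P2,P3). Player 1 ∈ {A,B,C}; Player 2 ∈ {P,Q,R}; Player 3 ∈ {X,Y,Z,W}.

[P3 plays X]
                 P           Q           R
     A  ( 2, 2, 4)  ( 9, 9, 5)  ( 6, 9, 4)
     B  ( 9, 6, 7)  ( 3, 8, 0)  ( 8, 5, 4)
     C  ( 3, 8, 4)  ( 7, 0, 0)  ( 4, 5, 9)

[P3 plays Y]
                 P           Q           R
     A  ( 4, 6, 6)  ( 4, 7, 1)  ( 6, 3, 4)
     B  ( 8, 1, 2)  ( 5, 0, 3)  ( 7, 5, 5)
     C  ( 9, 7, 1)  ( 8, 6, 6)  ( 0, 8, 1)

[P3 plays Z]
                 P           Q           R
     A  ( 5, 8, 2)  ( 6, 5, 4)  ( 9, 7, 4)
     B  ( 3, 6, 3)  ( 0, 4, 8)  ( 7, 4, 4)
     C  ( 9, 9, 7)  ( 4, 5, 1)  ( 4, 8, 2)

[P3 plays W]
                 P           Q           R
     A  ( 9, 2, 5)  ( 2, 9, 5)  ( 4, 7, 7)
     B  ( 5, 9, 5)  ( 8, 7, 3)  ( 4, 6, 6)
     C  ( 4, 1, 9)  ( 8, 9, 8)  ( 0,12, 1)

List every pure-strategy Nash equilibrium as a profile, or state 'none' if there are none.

NE set: (A,Q,X)

(A,P,X): not NE [P1→B gives 9>2; P2→R gives 9>2; P3→Y gives 6>4]
(A,P,Y): not NE [P1→C gives 9>4; P2→Q gives 7>6]
(A,P,Z): not NE [P1→C gives 9>5; P3→Y gives 6>2]
(A,P,W): not NE [P2→Q gives 9>2; P3→Y gives 6>5]
(A,Q,X): NE
(A,Q,Y): not NE [P1→C gives 8>4; P3→W gives 5>1]
(A,Q,Z): not NE [P2→P gives 8>5; P3→W gives 5>4]
(A,Q,W): not NE [P1→C gives 8>2]
(A,R,X): not NE [P1→B gives 8>6; P3→W gives 7>4]
(A,R,Y): not NE [P1→B gives 7>6; P2→Q gives 7>3; P3→W gives 7>4]
(A,R,Z): not NE [P2→P gives 8>7; P3→W gives 7>4]
(A,R,W): not NE [P2→Q gives 9>7]
(B,P,X): not NE [P2→Q gives 8>6]
(B,P,Y): not NE [P1→C gives 9>8; P2→R gives 5>1; P3→X gives 7>2]
(B,P,Z): not NE [P1→C gives 9>3; P3→X gives 7>3]
(B,P,W): not NE [P1→A gives 9>5; P3→X gives 7>5]
(B,Q,X): not NE [P1→A gives 9>3; P3→Z gives 8>0]
(B,Q,Y): not NE [P1→C gives 8>5; P2→R gives 5>0; P3→Z gives 8>3]
(B,Q,Z): not NE [P1→A gives 6>0; P2→P gives 6>4]
(B,Q,W): not NE [P2→P gives 9>7; P3→Z gives 8>3]
(B,R,X): not NE [P2→Q gives 8>5; P3→W gives 6>4]
(B,R,Y): not NE [P3→W gives 6>5]
(B,R,Z): not NE [P1→A gives 9>7; P2→P gives 6>4; P3→W gives 6>4]
(B,R,W): not NE [P2→P gives 9>6]
(C,P,X): not NE [P1→B gives 9>3; P3→W gives 9>4]
(C,P,Y): not NE [P2→R gives 8>7; P3→W gives 9>1]
(C,P,Z): not NE [P3→W gives 9>7]
(C,P,W): not NE [P1→A gives 9>4; P2→R gives 12>1]
(C,Q,X): not NE [P1→A gives 9>7; P2→P gives 8>0; P3→W gives 8>0]
(C,Q,Y): not NE [P2→R gives 8>6; P3→W gives 8>6]
(C,Q,Z): not NE [P1→A gives 6>4; P2→P gives 9>5; P3→W gives 8>1]
(C,Q,W): not NE [P2→R gives 12>9]
(C,R,X): not NE [P1→B gives 8>4; P2→P gives 8>5]
(C,R,Y): not NE [P1→B gives 7>0; P3→X gives 9>1]
(C,R,Z): not NE [P1→A gives 9>4; P2→P gives 9>8; P3→X gives 9>2]
(C,R,W): not NE [P1→B gives 4>0; P3→X gives 9>1]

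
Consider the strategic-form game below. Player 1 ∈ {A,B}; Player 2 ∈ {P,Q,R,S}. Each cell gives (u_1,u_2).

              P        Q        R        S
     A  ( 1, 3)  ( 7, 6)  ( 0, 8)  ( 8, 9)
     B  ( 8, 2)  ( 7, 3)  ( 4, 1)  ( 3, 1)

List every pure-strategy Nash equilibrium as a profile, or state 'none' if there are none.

PSNE = {(A,S), (B,Q)}

(A,P): not NE [P1→B gives 8>1; P2→S gives 9>3]
(A,Q): not NE [P2→S gives 9>6]
(A,R): not NE [P1→B gives 4>0; P2→S gives 9>8]
(A,S): NE
(B,P): not NE [P2→Q gives 3>2]
(B,Q): NE
(B,R): not NE [P2→Q gives 3>1]
(B,S): not NE [P1→A gives 8>3; P2→Q gives 3>1]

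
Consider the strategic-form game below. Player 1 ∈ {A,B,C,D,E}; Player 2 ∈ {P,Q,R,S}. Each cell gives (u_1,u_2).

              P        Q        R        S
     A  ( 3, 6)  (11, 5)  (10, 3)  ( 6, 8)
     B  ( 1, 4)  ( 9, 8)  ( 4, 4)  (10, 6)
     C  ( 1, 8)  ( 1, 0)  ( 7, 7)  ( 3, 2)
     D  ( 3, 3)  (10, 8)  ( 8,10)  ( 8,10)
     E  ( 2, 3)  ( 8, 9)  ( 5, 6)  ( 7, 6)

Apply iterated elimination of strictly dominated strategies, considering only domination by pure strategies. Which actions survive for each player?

P1 drop C (A beats it: P:3>1 Q:11>1 R:10>7 S:6>3)
P1 drop E (D beats it: P:3>2 Q:10>8 R:8>5 S:8>7)
P2 drop P (S beats it: A:8>6 B:6>4 D:10>3)
P1→{A,B,D} P2→{Q,R,S}

Survivors P1:{A,B,D} P2:{Q,R,S}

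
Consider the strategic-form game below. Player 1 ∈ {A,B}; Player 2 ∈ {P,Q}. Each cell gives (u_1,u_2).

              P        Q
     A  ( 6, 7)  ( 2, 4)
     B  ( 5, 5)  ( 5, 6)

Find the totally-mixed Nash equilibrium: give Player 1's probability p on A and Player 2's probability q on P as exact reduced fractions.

P1 indiff ⇒ q·6+(1-q)·2 = q·5+(1-q)·5 ⇒ q(1) = (1-q)(3) ⇒ q = 3/4
P2 indiff ⇒ p·7+(1-p)·5 = p·4+(1-p)·6 ⇒ p(3) = (1-p)(1) ⇒ p = 1/4

P1 mixes 1/4 on A; P2 mixes 3/4 on P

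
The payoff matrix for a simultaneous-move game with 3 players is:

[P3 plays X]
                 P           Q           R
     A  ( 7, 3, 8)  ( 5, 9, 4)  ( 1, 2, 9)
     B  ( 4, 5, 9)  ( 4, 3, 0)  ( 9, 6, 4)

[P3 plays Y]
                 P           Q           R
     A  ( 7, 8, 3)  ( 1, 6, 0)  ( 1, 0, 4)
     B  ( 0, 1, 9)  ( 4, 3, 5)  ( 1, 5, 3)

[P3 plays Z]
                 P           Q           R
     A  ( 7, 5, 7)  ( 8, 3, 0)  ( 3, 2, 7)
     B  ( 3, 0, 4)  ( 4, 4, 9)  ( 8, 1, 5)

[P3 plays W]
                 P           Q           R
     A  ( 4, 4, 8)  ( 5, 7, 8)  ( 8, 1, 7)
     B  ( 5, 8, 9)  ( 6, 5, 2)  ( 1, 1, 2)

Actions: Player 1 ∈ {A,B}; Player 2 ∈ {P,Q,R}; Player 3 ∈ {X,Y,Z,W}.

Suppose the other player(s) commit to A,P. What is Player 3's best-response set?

BR_3 = {X,W}

u_3(X vs A,P) = 8
u_3(Y vs A,P) = 3
u_3(Z vs A,P) = 7
u_3(W vs A,P) = 8
max payoff 8 at {X,W}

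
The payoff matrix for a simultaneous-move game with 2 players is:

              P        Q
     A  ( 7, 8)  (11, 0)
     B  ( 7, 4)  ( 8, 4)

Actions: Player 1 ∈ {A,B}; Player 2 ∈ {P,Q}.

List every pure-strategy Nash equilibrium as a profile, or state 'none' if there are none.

(A,P): NE
(A,Q): not NE [P2→P gives 8>0]
(B,P): NE
(B,Q): not NE [P1→A gives 11>8]

PSNE = {(A,P), (B,P)}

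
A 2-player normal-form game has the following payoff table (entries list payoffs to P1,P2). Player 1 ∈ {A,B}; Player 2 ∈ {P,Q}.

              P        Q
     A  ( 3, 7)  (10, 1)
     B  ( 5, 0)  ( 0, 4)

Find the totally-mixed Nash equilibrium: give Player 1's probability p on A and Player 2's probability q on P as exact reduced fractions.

P1 mixes 2/5 on A; P2 mixes 5/6 on P

P1 indiff ⇒ q·3+(1-q)·10 = q·5+(1-q)·0 ⇒ q(-2) = (1-q)(-10) ⇒ q = 5/6
P2 indiff ⇒ p·7+(1-p)·0 = p·1+(1-p)·4 ⇒ p(6) = (1-p)(4) ⇒ p = 2/5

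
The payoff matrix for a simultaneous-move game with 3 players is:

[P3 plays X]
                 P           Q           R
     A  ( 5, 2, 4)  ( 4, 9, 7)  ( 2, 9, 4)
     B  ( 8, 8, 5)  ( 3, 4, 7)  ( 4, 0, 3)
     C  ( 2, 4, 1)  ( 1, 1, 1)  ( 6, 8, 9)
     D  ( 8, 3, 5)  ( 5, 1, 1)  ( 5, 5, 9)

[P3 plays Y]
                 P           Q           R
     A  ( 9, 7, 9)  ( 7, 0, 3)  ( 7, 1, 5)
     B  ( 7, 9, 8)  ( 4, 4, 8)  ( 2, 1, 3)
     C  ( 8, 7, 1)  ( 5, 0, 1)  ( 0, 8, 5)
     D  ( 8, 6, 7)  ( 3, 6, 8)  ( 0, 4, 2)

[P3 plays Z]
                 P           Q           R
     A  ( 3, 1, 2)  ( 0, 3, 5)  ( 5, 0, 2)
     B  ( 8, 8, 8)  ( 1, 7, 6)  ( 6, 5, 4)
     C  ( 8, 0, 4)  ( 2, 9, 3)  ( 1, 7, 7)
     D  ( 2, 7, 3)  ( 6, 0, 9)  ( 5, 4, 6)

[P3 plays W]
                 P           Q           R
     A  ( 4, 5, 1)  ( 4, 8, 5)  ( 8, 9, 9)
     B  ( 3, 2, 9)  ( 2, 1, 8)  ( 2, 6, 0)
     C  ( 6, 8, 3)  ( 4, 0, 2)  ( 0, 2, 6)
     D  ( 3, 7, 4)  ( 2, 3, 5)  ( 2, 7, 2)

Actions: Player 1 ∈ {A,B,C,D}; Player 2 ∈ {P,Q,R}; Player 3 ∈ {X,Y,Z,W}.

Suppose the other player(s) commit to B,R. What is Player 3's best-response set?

u_3(X vs B,R) = 3
u_3(Y vs B,R) = 3
u_3(Z vs B,R) = 4
u_3(W vs B,R) = 0
max payoff 4 at {Z}

BR_3 = {Z}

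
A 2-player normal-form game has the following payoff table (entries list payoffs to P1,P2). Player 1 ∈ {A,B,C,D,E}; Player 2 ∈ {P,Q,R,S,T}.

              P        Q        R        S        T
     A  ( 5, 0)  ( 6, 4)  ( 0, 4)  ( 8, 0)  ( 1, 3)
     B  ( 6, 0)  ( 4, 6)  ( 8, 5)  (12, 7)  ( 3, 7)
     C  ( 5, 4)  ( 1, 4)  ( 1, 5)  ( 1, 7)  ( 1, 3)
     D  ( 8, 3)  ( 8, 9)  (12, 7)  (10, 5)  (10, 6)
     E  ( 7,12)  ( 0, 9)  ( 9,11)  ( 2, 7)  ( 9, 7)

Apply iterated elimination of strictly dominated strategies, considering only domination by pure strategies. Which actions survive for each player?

P1 drop A (D beats it: P:8>5 Q:8>6 R:12>0 S:10>8 T:10>1)
P1 drop C (B beats it: P:6>5 Q:4>1 R:8>1 S:12>1 T:3>1)
P1 drop E (D beats it: P:8>7 Q:8>0 R:12>9 S:10>2 T:10>9)
P2 drop P (Q beats it: B:6>0 D:9>3)
P2 drop R (Q beats it: B:6>5 D:9>7)
P1→{B,D} P2→{Q,S,T}

Remaining: P1:{B,D} P2:{Q,S,T}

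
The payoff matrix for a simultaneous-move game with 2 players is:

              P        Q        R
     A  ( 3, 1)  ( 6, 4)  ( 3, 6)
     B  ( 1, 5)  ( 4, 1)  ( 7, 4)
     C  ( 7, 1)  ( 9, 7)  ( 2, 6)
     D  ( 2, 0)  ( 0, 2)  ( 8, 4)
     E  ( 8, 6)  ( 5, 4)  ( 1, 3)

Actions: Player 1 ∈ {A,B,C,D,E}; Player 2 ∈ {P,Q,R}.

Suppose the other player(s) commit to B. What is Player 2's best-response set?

BR_2 = {P}

u_2(P vs B) = 5
u_2(Q vs B) = 1
u_2(R vs B) = 4
max payoff 5 at {P}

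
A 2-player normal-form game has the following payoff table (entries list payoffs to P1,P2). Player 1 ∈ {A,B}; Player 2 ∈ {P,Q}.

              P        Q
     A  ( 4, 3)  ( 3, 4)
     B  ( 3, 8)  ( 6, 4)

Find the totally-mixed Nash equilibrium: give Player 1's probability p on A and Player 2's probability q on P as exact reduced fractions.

p=4/5, q=3/4

P1 indiff ⇒ q·4+(1-q)·3 = q·3+(1-q)·6 ⇒ q(1) = (1-q)(3) ⇒ q = 3/4
P2 indiff ⇒ p·3+(1-p)·8 = p·4+(1-p)·4 ⇒ p(-1) = (1-p)(-4) ⇒ p = 4/5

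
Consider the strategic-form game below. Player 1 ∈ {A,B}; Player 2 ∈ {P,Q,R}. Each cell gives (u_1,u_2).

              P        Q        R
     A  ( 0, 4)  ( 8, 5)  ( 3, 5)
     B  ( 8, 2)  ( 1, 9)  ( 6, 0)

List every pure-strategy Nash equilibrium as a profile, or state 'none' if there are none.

NE set: (A,Q)

(A,P): not NE [P1→B gives 8>0; P2→R gives 5>4]
(A,Q): NE
(A,R): not NE [P1→B gives 6>3]
(B,P): not NE [P2→Q gives 9>2]
(B,Q): not NE [P1→A gives 8>1]
(B,R): not NE [P2→Q gives 9>0]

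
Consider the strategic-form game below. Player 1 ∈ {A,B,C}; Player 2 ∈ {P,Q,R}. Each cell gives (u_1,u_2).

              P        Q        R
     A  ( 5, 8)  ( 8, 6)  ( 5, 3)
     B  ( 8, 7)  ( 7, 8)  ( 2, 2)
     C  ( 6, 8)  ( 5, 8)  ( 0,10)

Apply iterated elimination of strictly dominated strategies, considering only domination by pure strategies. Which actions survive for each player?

P1 drop C (B beats it: P:8>6 Q:7>5 R:2>0)
P2 drop R (P beats it: A:8>3 B:7>2)
P1→{A,B} P2→{P,Q}

Remaining: P1:{A,B} P2:{P,Q}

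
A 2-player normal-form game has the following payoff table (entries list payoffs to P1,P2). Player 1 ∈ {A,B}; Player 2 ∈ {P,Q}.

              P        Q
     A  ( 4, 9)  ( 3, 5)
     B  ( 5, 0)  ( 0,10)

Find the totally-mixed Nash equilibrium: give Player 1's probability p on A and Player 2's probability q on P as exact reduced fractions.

P1 indiff ⇒ q·4+(1-q)·3 = q·5+(1-q)·0 ⇒ q(-1) = (1-q)(-3) ⇒ q = 3/4
P2 indiff ⇒ p·9+(1-p)·0 = p·5+(1-p)·10 ⇒ p(4) = (1-p)(10) ⇒ p = 5/7

P1 mixes 5/7 on A; P2 mixes 3/4 on P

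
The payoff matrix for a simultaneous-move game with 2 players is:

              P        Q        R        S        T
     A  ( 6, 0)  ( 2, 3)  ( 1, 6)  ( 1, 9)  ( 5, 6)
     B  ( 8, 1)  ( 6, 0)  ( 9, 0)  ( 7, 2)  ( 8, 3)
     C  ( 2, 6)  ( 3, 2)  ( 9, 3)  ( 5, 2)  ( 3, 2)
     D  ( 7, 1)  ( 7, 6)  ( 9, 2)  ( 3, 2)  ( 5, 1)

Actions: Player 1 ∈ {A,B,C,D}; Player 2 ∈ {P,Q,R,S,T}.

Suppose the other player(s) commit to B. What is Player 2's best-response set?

argmax u_2 = {T}

u_2(P vs B) = 1
u_2(Q vs B) = 0
u_2(R vs B) = 0
u_2(S vs B) = 2
u_2(T vs B) = 3
max payoff 3 at {T}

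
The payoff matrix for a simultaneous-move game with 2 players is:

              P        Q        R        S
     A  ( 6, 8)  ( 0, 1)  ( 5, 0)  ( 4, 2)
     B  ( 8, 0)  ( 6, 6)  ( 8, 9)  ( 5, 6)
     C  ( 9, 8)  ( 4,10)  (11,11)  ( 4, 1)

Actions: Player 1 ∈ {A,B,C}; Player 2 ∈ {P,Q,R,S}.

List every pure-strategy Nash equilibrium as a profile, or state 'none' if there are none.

(A,P): not NE [P1→C gives 9>6]
(A,Q): not NE [P1→B gives 6>0; P2→P gives 8>1]
(A,R): not NE [P1→C gives 11>5; P2→P gives 8>0]
(A,S): not NE [P1→B gives 5>4; P2→P gives 8>2]
(B,P): not NE [P1→C gives 9>8; P2→R gives 9>0]
(B,Q): not NE [P2→R gives 9>6]
(B,R): not NE [P1→C gives 11>8]
(B,S): not NE [P2→R gives 9>6]
(C,P): not NE [P2→R gives 11>8]
(C,Q): not NE [P1→B gives 6>4; P2→R gives 11>10]
(C,R): NE
(C,S): not NE [P1→B gives 5>4; P2→R gives 11>1]

NE set: (C,R)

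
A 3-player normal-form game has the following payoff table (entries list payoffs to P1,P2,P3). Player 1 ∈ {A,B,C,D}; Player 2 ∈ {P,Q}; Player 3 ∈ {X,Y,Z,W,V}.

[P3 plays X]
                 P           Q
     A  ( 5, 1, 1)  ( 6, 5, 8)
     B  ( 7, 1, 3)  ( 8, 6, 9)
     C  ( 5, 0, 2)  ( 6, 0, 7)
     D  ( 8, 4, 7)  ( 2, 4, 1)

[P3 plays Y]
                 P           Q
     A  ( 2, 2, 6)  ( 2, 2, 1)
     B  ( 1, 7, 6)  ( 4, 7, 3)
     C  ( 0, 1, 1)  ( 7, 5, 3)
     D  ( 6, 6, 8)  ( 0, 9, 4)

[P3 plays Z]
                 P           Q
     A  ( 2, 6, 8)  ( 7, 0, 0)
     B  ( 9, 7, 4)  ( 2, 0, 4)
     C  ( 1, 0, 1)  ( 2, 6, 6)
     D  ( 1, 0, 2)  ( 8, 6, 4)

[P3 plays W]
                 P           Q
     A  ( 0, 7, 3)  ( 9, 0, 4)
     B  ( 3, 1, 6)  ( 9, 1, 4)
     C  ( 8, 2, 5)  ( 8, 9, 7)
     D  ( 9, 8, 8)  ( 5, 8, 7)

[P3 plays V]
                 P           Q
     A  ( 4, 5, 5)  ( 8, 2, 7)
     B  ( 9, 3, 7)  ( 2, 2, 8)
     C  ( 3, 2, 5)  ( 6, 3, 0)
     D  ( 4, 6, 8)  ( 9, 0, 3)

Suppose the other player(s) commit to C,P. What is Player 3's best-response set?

u_3(X vs C,P) = 2
u_3(Y vs C,P) = 1
u_3(Z vs C,P) = 1
u_3(W vs C,P) = 5
u_3(V vs C,P) = 5
max payoff 5 at {W,V}

argmax u_3 = {W,V}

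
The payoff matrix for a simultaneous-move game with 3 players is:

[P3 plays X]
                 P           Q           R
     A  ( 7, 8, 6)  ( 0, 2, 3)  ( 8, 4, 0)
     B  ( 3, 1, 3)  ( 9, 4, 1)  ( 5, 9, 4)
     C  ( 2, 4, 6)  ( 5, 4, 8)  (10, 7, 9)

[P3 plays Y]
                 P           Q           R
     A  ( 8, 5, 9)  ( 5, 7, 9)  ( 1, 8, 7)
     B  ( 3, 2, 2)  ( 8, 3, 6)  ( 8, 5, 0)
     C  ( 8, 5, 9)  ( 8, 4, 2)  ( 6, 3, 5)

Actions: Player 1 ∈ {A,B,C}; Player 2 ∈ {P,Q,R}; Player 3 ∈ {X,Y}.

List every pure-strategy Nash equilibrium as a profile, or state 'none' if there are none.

(A,P,X): not NE [P3→Y gives 9>6]
(A,P,Y): not NE [P2→R gives 8>5]
(A,Q,X): not NE [P1→B gives 9>0; P2→P gives 8>2; P3→Y gives 9>3]
(A,Q,Y): not NE [P1→C gives 8>5; P2→R gives 8>7]
(A,R,X): not NE [P1→C gives 10>8; P2→P gives 8>4; P3→Y gives 7>0]
(A,R,Y): not NE [P1→B gives 8>1]
(B,P,X): not NE [P1→A gives 7>3; P2→R gives 9>1]
(B,P,Y): not NE [P1→C gives 8>3; P2→R gives 5>2; P3→X gives 3>2]
(B,Q,X): not NE [P2→R gives 9>4; P3→Y gives 6>1]
(B,Q,Y): not NE [P2→R gives 5>3]
(B,R,X): not NE [P1→C gives 10>5]
(B,R,Y): not NE [P3→X gives 4>0]
(C,P,X): not NE [P1→A gives 7>2; P2→R gives 7>4; P3→Y gives 9>6]
(C,P,Y): NE
(C,Q,X): not NE [P1→B gives 9>5; P2→R gives 7>4]
(C,Q,Y): not NE [P2→P gives 5>4; P3→X gives 8>2]
(C,R,X): NE
(C,R,Y): not NE [P1→B gives 8>6; P2→P gives 5>3; P3→X gives 9>5]

Nash profiles: (C,P,Y), (C,R,X)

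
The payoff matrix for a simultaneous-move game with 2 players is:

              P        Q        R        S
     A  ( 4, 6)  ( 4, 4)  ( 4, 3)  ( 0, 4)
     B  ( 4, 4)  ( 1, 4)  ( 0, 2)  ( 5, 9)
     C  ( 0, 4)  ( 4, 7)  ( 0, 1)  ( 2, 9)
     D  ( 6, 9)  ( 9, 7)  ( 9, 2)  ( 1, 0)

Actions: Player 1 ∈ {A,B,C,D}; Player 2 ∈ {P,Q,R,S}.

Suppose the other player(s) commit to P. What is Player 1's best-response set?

argmax u_1 = {D}

u_1(A vs P) = 4
u_1(B vs P) = 4
u_1(C vs P) = 0
u_1(D vs P) = 6
max payoff 6 at {D}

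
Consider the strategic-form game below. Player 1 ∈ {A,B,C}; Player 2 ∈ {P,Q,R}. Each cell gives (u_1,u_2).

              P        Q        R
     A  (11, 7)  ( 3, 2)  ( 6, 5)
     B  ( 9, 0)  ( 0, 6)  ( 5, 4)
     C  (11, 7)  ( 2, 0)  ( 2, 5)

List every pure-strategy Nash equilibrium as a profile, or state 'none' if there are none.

NE set: (A,P), (C,P)

(A,P): NE
(A,Q): not NE [P2→P gives 7>2]
(A,R): not NE [P2→P gives 7>5]
(B,P): not NE [P1→C gives 11>9; P2→Q gives 6>0]
(B,Q): not NE [P1→A gives 3>0]
(B,R): not NE [P1→A gives 6>5; P2→Q gives 6>4]
(C,P): NE
(C,Q): not NE [P1→A gives 3>2; P2→P gives 7>0]
(C,R): not NE [P1→A gives 6>2; P2→P gives 7>5]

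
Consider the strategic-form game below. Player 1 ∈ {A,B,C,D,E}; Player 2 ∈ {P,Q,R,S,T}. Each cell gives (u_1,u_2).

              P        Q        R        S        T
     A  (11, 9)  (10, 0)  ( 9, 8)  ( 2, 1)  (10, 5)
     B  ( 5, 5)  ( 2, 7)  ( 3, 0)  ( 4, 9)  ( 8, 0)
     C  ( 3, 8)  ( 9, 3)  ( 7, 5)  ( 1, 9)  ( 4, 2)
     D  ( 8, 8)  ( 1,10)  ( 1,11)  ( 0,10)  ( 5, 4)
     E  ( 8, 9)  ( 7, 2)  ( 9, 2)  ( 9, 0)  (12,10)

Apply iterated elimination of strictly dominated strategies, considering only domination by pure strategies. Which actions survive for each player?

P1 drop B (E beats it: P:8>5 Q:7>2 R:9>3 S:9>4 T:12>8)
P1 drop C (A beats it: P:11>3 Q:10>9 R:9>7 S:2>1 T:10>4)
P1 drop D (A beats it: P:11>8 Q:10>1 R:9>1 S:2>0 T:10>5)
P2 drop Q (P beats it: A:9>0 E:9>2)
P2 drop R (P beats it: A:9>8 E:9>2)
P2 drop S (P beats it: A:9>1 E:9>0)
P1→{A,E} P2→{P,T}

Remaining: P1:{A,E} P2:{P,T}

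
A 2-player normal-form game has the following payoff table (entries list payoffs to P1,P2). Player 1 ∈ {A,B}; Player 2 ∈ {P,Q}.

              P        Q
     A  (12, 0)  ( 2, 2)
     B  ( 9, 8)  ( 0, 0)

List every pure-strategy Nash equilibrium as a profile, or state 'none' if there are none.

(A,P): not NE [P2→Q gives 2>0]
(A,Q): NE
(B,P): not NE [P1→A gives 12>9]
(B,Q): not NE [P1→A gives 2>0; P2→P gives 8>0]

Nash profiles: (A,Q)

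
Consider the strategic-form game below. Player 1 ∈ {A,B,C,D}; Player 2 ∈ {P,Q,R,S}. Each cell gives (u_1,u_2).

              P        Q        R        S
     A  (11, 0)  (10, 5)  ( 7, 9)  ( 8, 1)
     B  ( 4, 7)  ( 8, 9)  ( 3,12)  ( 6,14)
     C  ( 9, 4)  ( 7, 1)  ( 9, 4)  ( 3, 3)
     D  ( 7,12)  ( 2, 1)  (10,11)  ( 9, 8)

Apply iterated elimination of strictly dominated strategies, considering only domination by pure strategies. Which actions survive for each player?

IESDS → P1:{A,C,D} P2:{P,R}

P1 drop B (A beats it: P:11>4 Q:10>8 R:7>3 S:8>6)
P2 drop Q (R beats it: A:9>5 C:4>1 D:11>1)
P2 drop S (R beats it: A:9>1 C:4>3 D:11>8)
P1→{A,C,D} P2→{P,R}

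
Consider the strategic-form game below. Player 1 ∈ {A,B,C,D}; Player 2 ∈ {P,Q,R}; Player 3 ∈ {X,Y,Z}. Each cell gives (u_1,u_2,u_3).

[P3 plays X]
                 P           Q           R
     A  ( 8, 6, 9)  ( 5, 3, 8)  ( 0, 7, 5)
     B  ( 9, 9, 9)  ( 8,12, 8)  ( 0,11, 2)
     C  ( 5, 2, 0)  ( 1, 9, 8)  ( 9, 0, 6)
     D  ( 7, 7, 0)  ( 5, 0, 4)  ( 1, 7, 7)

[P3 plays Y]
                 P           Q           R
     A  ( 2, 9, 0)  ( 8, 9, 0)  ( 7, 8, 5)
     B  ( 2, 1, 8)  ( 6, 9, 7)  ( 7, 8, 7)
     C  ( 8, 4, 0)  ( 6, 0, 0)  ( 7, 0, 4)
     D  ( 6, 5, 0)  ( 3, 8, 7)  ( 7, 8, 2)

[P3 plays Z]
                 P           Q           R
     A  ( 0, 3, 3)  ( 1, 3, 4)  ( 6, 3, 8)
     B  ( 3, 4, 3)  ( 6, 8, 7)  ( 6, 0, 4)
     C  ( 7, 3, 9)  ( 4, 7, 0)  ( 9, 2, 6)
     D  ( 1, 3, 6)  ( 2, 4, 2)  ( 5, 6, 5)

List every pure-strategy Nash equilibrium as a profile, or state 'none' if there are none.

NE set: (B,Q,X)

(A,P,X): not NE [P1→B gives 9>8; P2→R gives 7>6]
(A,P,Y): not NE [P1→C gives 8>2; P3→X gives 9>0]
(A,P,Z): not NE [P1→C gives 7>0; P3→X gives 9>3]
(A,Q,X): not NE [P1→B gives 8>5; P2→R gives 7>3]
(A,Q,Y): not NE [P3→X gives 8>0]
(A,Q,Z): not NE [P1→B gives 6>1; P3→X gives 8>4]
(A,R,X): not NE [P1→C gives 9>0; P3→Z gives 8>5]
(A,R,Y): not NE [P2→Q gives 9>8; P3→Z gives 8>5]
(A,R,Z): not NE [P1→C gives 9>6]
(B,P,X): not NE [P2→Q gives 12>9]
(B,P,Y): not NE [P1→C gives 8>2; P2→Q gives 9>1; P3→X gives 9>8]
(B,P,Z): not NE [P1→C gives 7>3; P2→Q gives 8>4; P3→X gives 9>3]
(B,Q,X): NE
(B,Q,Y): not NE [P1→A gives 8>6; P3→X gives 8>7]
(B,Q,Z): not NE [P3→X gives 8>7]
(B,R,X): not NE [P1→C gives 9>0; P2→Q gives 12>11; P3→Y gives 7>2]
(B,R,Y): not NE [P2→Q gives 9>8]
(B,R,Z): not NE [P1→C gives 9>6; P2→Q gives 8>0; P3→Y gives 7>4]
(C,P,X): not NE [P1→B gives 9>5; P2→Q gives 9>2; P3→Z gives 9>0]
(C,P,Y): not NE [P3→Z gives 9>0]
(C,P,Z): not NE [P2→Q gives 7>3]
(C,Q,X): not NE [P1→B gives 8>1]
(C,Q,Y): not NE [P1→A gives 8>6; P2→P gives 4>0; P3→X gives 8>0]
(C,Q,Z): not NE [P1→B gives 6>4; P3→X gives 8>0]
(C,R,X): not NE [P2→Q gives 9>0]
(C,R,Y): not NE [P2→P gives 4>0; P3→Z gives 6>4]
(C,R,Z): not NE [P2→Q gives 7>2]
(D,P,X): not NE [P1→B gives 9>7; P3→Z gives 6>0]
(D,P,Y): not NE [P1→C gives 8>6; P2→R gives 8>5; P3→Z gives 6>0]
(D,P,Z): not NE [P1→C gives 7>1; P2→R gives 6>3]
(D,Q,X): not NE [P1→B gives 8>5; P2→R gives 7>0; P3→Y gives 7>4]
(D,Q,Y): not NE [P1→A gives 8>3]
(D,Q,Z): not NE [P1→B gives 6>2; P2→R gives 6>4; P3→Y gives 7>2]
(D,R,X): not NE [P1→C gives 9>1]
(D,R,Y): not NE [P3→X gives 7>2]
(D,R,Z): not NE [P1→C gives 9>5; P3→X gives 7>5]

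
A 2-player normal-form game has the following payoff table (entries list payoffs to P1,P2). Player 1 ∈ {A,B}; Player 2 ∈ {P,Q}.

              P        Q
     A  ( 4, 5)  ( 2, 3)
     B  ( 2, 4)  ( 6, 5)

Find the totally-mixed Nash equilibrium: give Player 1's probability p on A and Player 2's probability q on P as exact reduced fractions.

(p,q) = (1/3, 2/3)

P1 indiff ⇒ q·4+(1-q)·2 = q·2+(1-q)·6 ⇒ q(2) = (1-q)(4) ⇒ q = 2/3
P2 indiff ⇒ p·5+(1-p)·4 = p·3+(1-p)·5 ⇒ p(2) = (1-p)(1) ⇒ p = 1/3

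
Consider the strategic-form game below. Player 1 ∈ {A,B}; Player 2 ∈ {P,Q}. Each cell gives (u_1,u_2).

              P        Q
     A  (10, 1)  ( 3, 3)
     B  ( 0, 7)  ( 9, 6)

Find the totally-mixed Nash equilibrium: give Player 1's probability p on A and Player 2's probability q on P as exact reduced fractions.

p=1/3, q=3/8

P1 indiff ⇒ q·10+(1-q)·3 = q·0+(1-q)·9 ⇒ q(10) = (1-q)(6) ⇒ q = 3/8
P2 indiff ⇒ p·1+(1-p)·7 = p·3+(1-p)·6 ⇒ p(-2) = (1-p)(-1) ⇒ p = 1/3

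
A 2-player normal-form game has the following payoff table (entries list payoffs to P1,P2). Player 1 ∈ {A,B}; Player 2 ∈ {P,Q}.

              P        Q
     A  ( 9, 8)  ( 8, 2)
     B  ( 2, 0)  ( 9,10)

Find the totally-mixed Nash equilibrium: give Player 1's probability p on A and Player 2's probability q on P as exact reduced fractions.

P1 indiff ⇒ q·9+(1-q)·8 = q·2+(1-q)·9 ⇒ q(7) = (1-q)(1) ⇒ q = 1/8
P2 indiff ⇒ p·8+(1-p)·0 = p·2+(1-p)·10 ⇒ p(6) = (1-p)(10) ⇒ p = 5/8

(p,q) = (5/8, 1/8)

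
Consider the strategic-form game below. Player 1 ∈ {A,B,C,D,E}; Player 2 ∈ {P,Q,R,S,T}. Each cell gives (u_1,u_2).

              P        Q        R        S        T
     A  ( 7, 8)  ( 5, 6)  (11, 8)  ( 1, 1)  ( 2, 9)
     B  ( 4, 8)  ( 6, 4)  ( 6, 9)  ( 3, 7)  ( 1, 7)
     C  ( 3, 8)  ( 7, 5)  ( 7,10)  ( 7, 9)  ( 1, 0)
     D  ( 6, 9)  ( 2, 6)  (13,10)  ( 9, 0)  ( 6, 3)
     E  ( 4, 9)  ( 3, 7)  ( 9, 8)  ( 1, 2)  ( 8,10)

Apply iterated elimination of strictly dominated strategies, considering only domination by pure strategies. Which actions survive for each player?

Remaining: P1:{A,D,E} P2:{P,R,T}

P2 drop Q (P beats it: A:8>6 B:8>4 C:8>5 D:9>6 E:9>7)
P1 drop B (D beats it: P:6>4 R:13>6 S:9>3 T:6>1)
P1 drop C (D beats it: P:6>3 R:13>7 S:9>7 T:6>1)
P2 drop S (P beats it: A:8>1 D:9>0 E:9>2)
P1→{A,D,E} P2→{P,R,T}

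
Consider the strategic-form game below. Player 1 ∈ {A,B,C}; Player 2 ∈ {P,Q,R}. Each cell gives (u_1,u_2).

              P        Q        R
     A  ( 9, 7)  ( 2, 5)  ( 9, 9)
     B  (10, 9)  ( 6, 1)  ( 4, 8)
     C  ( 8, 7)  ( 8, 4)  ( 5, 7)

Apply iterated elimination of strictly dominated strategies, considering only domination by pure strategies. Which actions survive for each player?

IESDS → P1:{A,B} P2:{P,R}

P2 drop Q (P beats it: A:7>5 B:9>1 C:7>4)
P1 drop C (A beats it: P:9>8 R:9>5)
P1→{A,B} P2→{P,R}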